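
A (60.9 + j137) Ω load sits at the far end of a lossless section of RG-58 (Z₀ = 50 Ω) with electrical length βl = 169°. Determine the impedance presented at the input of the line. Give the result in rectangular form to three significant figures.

tan(βl) = tan(169°) = -0.194
Z_in = Z_0·(Z_L + jZ_0·tanβl)/(Z_0 + jZ_L·tanβl)
     = 50·(60.9 + j127)/(76.6 − j11.8)

Z_in ≈ 26.3 + j87.1 Ω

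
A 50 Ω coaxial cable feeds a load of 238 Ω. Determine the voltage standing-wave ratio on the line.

VSWR ≈ 4.76

For a purely resistive load, VSWR = R_L/Z_0 or Z_0/R_L (whichever > 1) = 238/50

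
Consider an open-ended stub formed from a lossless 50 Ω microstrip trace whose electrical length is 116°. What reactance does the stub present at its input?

tan(βl) = -2.05
For an open-ended stub, Z_in = −jZ_0·cot(βl) = −jZ_0/tan(βl)

X_in ≈ 24.4 Ω (inductive)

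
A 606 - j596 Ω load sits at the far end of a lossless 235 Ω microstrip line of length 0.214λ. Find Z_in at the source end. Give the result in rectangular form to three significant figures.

Z_in ≈ 44.6 − j6.22 Ω

βl = 2π × 0.214 = 77°
tan(βl) = tan(77°) = 4.35
Z_in = Z_0·(Z_L + jZ_0·tanβl)/(Z_0 + jZ_L·tanβl)
     = 235·(606 + j425)/(2820 + j2630)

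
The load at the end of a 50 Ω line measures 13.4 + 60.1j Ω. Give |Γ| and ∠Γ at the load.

Γ ≈ 0.805 ∠ 77.9°

Γ = (Z_L − Z_0)/(Z_L + Z_0) = (-36.6 + j60.1)/(63.4 + j60.1)
|Γ| = 70.4/87.4 = 0.805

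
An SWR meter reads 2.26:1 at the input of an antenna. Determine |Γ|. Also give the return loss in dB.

|Γ| = (S − 1)/(S + 1) = (2.26 − 1)/(2.26 + 1) = 1.26/3.26
RL = −20·log₁₀|Γ| = −20·log₁₀(0.387)

|Γ| ≈ 0.387; return loss ≈ 8.26 dB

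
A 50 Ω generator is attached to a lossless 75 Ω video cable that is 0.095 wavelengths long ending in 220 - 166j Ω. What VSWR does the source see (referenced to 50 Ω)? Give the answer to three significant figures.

βl = 2π × 0.095 = 34.2°
tan(βl) = 0.68
Z_in = Z_0·(Z_L + jZ_0·tanβl)/(Z_0 + jZ_L·tanβl) = 31.4 − j70.9 Ω
Γ_s = (Z_in − Z_s)/(Z_in + Z_s) = (-18.6 − j70.9)/(81.4 − j70.9), |Γ_s| = 0.679
VSWR = (1 + |Γ_s|)/(1 − |Γ_s|)

VSWR ≈ 5.23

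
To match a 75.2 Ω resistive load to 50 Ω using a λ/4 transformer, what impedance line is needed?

Z_qwt = √(Z_0·R_L) = √(50 × 75.2) = √3760

Z_qwt ≈ 61.3 Ω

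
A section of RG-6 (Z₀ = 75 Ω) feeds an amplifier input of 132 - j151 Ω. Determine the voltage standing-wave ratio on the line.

VSWR ≈ 4.4

Γ = (Z_L − Z_0)/(Z_L + Z_0) = (57 − j151)/(207 − j151)
|Γ| = 161/256 = 0.63
VSWR = (1 + |Γ|)/(1 − |Γ|) = 1.63/0.37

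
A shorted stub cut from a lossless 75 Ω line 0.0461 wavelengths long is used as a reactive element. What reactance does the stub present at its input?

βl = 2π × 0.0461 = 16.6°
tan(βl) = 0.298
For a shorted stub, Z_in = jZ_0·tan(βl)

X_in ≈ 22.4 Ω (inductive)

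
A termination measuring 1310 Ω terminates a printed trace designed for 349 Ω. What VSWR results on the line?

VSWR ≈ 3.75

Γ = (1310 − 349)/(1310 + 349) = 0.579
VSWR = (1 + 0.579)/(1 − 0.579)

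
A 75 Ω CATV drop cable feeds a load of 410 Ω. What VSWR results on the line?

Γ = (410 − 75)/(410 + 75) = 0.691
VSWR = (1 + 0.691)/(1 − 0.691)

VSWR ≈ 5.47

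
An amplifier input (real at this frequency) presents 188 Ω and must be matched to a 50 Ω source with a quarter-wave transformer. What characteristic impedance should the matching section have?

Z_qwt ≈ 97 Ω

Z_qwt = √(Z_0·R_L) = √(50 × 188) = √9400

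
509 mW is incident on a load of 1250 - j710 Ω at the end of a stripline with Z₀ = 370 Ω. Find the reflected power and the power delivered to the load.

|Γ| = |(880 − j710)/(1620 − j710)| = 0.639
|Γ|² = 0.409
P_refl = |Γ|²·P_inc = 208 mW, P_del = (1 − |Γ|²)·P_inc = 301 mW

P_reflected ≈ 208 mW; P_delivered ≈ 301 mW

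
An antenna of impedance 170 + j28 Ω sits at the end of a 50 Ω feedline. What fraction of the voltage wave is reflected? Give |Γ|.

|Γ| ≈ 0.556

Γ = (Z_L − Z_0)/(Z_L + Z_0) = (120 + j28)/(220 + j28)
|Γ| = 123/222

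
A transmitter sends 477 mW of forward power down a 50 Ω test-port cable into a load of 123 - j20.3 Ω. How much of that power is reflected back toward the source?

P_reflected ≈ 90.3 mW

|Γ| = |(73 − j20.3)/(173 − j20.3)| = 0.435
|Γ|² = 0.189
P_refl = |Γ|²·P_inc = 90.3 mW, P_del = (1 − |Γ|²)·P_inc = 387 mW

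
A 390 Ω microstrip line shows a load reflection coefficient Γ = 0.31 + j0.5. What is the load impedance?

Z_L = Z_0·(1 + Γ)/(1 − Γ) = 390·(1.31 + j0.5)/(0.69 − j0.5)

Z_L ≈ 351 + j537 Ω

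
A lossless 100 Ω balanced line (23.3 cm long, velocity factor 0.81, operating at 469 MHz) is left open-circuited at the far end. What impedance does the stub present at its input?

λ = v/f = 0.81·c / 469 MHz = 0.518 m
βl = 2π·l/λ = 2π × 0.45 = 162°
tan(βl) = -0.327
For an open-circuited stub, Z_in = −jZ_0·cot(βl) = −jZ_0/tan(βl)

Z_in ≈ +j306 Ω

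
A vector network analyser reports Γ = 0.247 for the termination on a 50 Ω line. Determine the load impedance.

Z_L ≈ 82.8 Ω

Z_L = Z_0·(1 + Γ)/(1 − Γ) = 50·(1.25)/(0.753)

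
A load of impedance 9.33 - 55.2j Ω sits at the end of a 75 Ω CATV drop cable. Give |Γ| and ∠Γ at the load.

Γ = (Z_L − Z_0)/(Z_L + Z_0) = (-65.67 − j55.2)/(84.33 − j55.2)
|Γ| = 85.8/101 = 0.851

Γ ≈ 0.851 ∠ -107°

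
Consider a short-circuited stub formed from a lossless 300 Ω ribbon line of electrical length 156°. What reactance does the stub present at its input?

X_in ≈ -134 Ω (capacitive)

tan(βl) = -0.445
For a short-circuited stub, Z_in = jZ_0·tan(βl)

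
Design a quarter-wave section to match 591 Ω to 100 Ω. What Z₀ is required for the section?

Z_qwt = √(Z_0·R_L) = √(100 × 591) = √59100

Z_qwt ≈ 243 Ω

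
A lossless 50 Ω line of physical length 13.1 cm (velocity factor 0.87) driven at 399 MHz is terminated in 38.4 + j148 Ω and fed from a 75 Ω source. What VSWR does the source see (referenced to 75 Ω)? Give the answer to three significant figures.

λ = v/f = 0.87·c / 399 MHz = 0.654 m
βl = 2π·l/λ = 2π × 0.2 = 72.1°
tan(βl) = 3.1
Z_in = Z_0·(Z_L + jZ_0·tanβl)/(Z_0 + jZ_L·tanβl) = 5.62 − j35.5 Ω
Γ_s = (Z_in − Z_s)/(Z_in + Z_s) = (-69.4 − j35.5)/(80.6 − j35.5), |Γ_s| = 0.885
VSWR = (1 + |Γ_s|)/(1 − |Γ_s|)

VSWR ≈ 16.3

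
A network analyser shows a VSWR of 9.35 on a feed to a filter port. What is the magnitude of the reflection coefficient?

|Γ| ≈ 0.807

|Γ| = (S − 1)/(S + 1) = (9.35 − 1)/(9.35 + 1) = 8.35/10.3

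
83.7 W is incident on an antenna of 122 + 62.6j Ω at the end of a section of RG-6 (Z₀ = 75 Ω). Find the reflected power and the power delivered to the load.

|Γ| = |(47 + j62.6)/(197 + j62.6)| = 0.379
|Γ|² = 0.143
P_refl = |Γ|²·P_inc = 12 W, P_del = (1 − |Γ|²)·P_inc = 71.7 W

P_reflected ≈ 12 W; P_delivered ≈ 71.7 W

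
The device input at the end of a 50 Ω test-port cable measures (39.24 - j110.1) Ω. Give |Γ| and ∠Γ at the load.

Γ = (Z_L − Z_0)/(Z_L + Z_0) = (-10.76 − j110.1)/(89.24 − j110.1)
|Γ| = 111/142 = 0.781

Γ ≈ 0.781 ∠ -44.6°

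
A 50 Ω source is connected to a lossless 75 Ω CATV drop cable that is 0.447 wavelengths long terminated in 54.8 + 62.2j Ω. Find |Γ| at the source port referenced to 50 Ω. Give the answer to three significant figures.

|Γ| ≈ 0.41

βl = 2π × 0.447 = 161°
tan(βl) = -0.346
Z_in = Z_0·(Z_L + jZ_0·tanβl)/(Z_0 + jZ_L·tanβl) = 35.7 + j35.2 Ω
Γ_s = (Z_in − Z_s)/(Z_in + Z_s) = (-14.3 + j35.2)/(85.7 + j35.2), |Γ_s| = 0.41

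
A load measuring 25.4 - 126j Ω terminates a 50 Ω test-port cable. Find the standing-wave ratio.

Γ = (Z_L − Z_0)/(Z_L + Z_0) = (-24.6 − j126)/(75.4 − j126)
|Γ| = 128/147 = 0.874
VSWR = (1 + |Γ|)/(1 − |Γ|) = 1.87/0.126

VSWR ≈ 14.9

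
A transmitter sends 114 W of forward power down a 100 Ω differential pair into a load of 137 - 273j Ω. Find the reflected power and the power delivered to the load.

|Γ| = |(37 − j273)/(237 − j273)| = 0.762
|Γ|² = 0.581
P_refl = |Γ|²·P_inc = 66.2 W, P_del = (1 − |Γ|²)·P_inc = 47.8 W

P_reflected ≈ 66.2 W; P_delivered ≈ 47.8 W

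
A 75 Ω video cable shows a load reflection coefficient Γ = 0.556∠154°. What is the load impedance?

Z_L = Z_0·(1 + Γ)/(1 − Γ) = 75·(0.5 + j0.244)/(1.5 − j0.244)

Z_L ≈ 22.4 + j15.8 Ω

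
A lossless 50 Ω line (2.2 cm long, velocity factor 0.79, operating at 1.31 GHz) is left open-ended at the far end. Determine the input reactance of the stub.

λ = v/f = 0.79·c / 1.31 GHz = 0.181 m
βl = 2π·l/λ = 2π × 0.122 = 43.8°
tan(βl) = 0.958
For an open-ended stub, Z_in = −jZ_0·cot(βl) = −jZ_0/tan(βl)

X_in ≈ -52.2 Ω (capacitive)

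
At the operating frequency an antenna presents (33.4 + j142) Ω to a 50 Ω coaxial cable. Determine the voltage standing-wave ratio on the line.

Γ = (Z_L − Z_0)/(Z_L + Z_0) = (-16.6 + j142)/(83.4 + j142)
|Γ| = 143/165 = 0.868
VSWR = (1 + |Γ|)/(1 − |Γ|) = 1.87/0.132

VSWR ≈ 14.2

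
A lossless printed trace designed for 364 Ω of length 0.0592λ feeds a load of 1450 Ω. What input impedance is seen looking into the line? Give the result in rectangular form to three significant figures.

Z_in ≈ 489 − j618 Ω

βl = 2π × 0.0592 = 21.3°
tan(βl) = tan(21.3°) = 0.39
Z_in = Z_0·(Z_L + jZ_0·tanβl)/(Z_0 + jZ_L·tanβl)
     = 364·(1450 + j142)/(364 + j566)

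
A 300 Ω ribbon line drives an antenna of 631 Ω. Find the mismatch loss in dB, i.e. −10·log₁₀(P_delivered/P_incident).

Γ = (631 − 300)/(631 + 300) = 0.356
|Γ|² = 0.126, so P_del/P_inc = 1 − |Γ|² = 0.874
ML = −10·log₁₀(1 − |Γ|²)

mismatch loss ≈ 0.587 dB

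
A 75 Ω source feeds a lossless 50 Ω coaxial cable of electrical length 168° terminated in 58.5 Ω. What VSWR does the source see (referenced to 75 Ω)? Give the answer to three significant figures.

VSWR ≈ 1.31

tan(βl) = -0.213
Z_in = Z_0·(Z_L + jZ_0·tanβl)/(Z_0 + jZ_L·tanβl) = 57.6 + j3.69 Ω
Γ_s = (Z_in − Z_s)/(Z_in + Z_s) = (-17.4 + j3.69)/(133 + j3.69), |Γ_s| = 0.134
VSWR = (1 + |Γ_s|)/(1 − |Γ_s|)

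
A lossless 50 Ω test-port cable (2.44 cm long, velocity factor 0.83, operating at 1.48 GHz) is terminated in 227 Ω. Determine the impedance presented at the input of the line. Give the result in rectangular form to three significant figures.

λ = v/f = 0.83·c / 1.48 GHz = 0.168 m
βl = 2π·l/λ = 2π × 0.145 = 52.2°
tan(βl) = tan(52.2°) = 1.29
Z_in = Z_0·(Z_L + jZ_0·tanβl)/(Z_0 + jZ_L·tanβl)
     = 50·(227 + j64.5)/(50 + j293)

Z_in ≈ 17.1 − j35.8 Ω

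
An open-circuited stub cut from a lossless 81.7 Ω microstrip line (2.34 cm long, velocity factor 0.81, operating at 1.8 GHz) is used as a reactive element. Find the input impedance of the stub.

Z_in ≈ −j42.7 Ω

λ = v/f = 0.81·c / 1.8 GHz = 0.135 m
βl = 2π·l/λ = 2π × 0.173 = 62.4°
tan(βl) = 1.91
For an open-circuited stub, Z_in = −jZ_0·cot(βl) = −jZ_0/tan(βl)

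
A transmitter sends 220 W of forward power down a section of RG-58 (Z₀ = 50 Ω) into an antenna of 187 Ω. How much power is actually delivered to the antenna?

Γ = (187 − 50)/(187 + 50) = 0.578
|Γ|² = 0.334
P_refl = |Γ|²·P_inc = 73.5 W, P_del = (1 − |Γ|²)·P_inc = 146 W

P_delivered ≈ 146 W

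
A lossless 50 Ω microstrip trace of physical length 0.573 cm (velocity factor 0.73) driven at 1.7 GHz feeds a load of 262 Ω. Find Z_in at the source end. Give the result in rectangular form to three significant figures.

Z_in ≈ 86.9 − j116 Ω

λ = v/f = 0.73·c / 1.7 GHz = 0.129 m
βl = 2π·l/λ = 2π × 0.0445 = 16°
tan(βl) = tan(16°) = 0.287
Z_in = Z_0·(Z_L + jZ_0·tanβl)/(Z_0 + jZ_L·tanβl)
     = 50·(262 + j14.3)/(50 + j75.2)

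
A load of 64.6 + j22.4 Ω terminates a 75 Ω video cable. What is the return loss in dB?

Γ = (-10.4 + j22.4)/(139.6 + j22.4), |Γ| = 0.175
RL = −20·log₁₀|Γ| = −20·log₁₀(0.175)

RL ≈ 15.2 dB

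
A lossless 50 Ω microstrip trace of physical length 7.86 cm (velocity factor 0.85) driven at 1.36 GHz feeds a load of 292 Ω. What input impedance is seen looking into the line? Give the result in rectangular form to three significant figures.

λ = v/f = 0.85·c / 1.36 GHz = 0.188 m
βl = 2π·l/λ = 2π × 0.419 = 151°
tan(βl) = tan(151°) = -0.556
Z_in = Z_0·(Z_L + jZ_0·tanβl)/(Z_0 + jZ_L·tanβl)
     = 50·(292 − j27.8)/(50 − j162)

Z_in ≈ 33.1 + j79.7 Ω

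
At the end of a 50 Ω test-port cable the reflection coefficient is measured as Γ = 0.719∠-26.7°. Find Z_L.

Z_L = Z_0·(1 + Γ)/(1 − Γ) = 50·(1.64 − j0.323)/(0.358 + j0.323)

Z_L ≈ 104 − j139 Ω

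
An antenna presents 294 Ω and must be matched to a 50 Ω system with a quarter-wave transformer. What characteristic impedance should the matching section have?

Z_qwt ≈ 121 Ω

Z_qwt = √(Z_0·R_L) = √(50 × 294) = √14700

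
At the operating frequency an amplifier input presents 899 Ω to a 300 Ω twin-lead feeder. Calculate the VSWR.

For a purely resistive load, VSWR = R_L/Z_0 or Z_0/R_L (whichever > 1) = 899/300

VSWR ≈ 3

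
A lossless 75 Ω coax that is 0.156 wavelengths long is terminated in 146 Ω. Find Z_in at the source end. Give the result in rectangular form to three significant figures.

Z_in ≈ 49.9 − j33.1 Ω

βl = 2π × 0.156 = 56.2°
tan(βl) = tan(56.2°) = 1.49
Z_in = Z_0·(Z_L + jZ_0·tanβl)/(Z_0 + jZ_L·tanβl)
     = 75·(146 + j112)/(75 + j218)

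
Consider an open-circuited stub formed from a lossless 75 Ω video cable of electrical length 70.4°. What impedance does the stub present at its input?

Z_in ≈ −j26.7 Ω

tan(βl) = 2.81
For an open-circuited stub, Z_in = −jZ_0·cot(βl) = −jZ_0/tan(βl)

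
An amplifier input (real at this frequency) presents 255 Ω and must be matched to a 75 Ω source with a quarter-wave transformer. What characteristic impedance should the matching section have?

Z_qwt ≈ 138 Ω

Z_qwt = √(Z_0·R_L) = √(75 × 255) = √19120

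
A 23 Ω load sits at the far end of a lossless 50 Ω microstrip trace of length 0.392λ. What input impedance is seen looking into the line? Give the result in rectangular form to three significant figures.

Z_in ≈ 33.4 − j27.9 Ω

βl = 2π × 0.392 = 141°
tan(βl) = tan(141°) = -0.806
Z_in = Z_0·(Z_L + jZ_0·tanβl)/(Z_0 + jZ_L·tanβl)
     = 50·(23 − j40.3)/(50 − j18.5)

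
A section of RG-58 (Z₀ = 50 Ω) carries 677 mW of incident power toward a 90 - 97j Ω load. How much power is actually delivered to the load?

P_delivered ≈ 420 mW

|Γ| = |(40 − j97)/(140 − j97)| = 0.616
|Γ|² = 0.38
P_refl = |Γ|²·P_inc = 257 mW, P_del = (1 − |Γ|²)·P_inc = 420 mW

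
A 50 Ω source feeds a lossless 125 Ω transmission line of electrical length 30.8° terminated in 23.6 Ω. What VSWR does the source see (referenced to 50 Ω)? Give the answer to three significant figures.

tan(βl) = 0.596
Z_in = Z_0·(Z_L + jZ_0·tanβl)/(Z_0 + jZ_L·tanβl) = 31.6 + j71 Ω
Γ_s = (Z_in − Z_s)/(Z_in + Z_s) = (-18.4 + j71)/(81.6 + j71), |Γ_s| = 0.678
VSWR = (1 + |Γ_s|)/(1 − |Γ_s|)

VSWR ≈ 5.21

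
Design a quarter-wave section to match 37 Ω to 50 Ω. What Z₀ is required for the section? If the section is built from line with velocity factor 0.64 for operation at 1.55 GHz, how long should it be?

Z_qwt ≈ 43 Ω; length ≈ 3.1 cm

Z_qwt = √(Z_0·R_L) = √(50 × 37) = √1850
λ = 0.64·c/f = 0.124 m, so l = λ/4 = 0.031 m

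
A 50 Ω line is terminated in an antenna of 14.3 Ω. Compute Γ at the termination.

Γ = -0.555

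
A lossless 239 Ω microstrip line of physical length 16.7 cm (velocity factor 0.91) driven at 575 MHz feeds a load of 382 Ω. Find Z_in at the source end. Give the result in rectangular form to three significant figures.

λ = v/f = 0.91·c / 575 MHz = 0.475 m
βl = 2π·l/λ = 2π × 0.352 = 127°
tan(βl) = tan(127°) = -1.35
Z_in = Z_0·(Z_L + jZ_0·tanβl)/(Z_0 + jZ_L·tanβl)
     = 239·(382 − j322)/(239 − j514)

Z_in ≈ 191 + j88.9 Ω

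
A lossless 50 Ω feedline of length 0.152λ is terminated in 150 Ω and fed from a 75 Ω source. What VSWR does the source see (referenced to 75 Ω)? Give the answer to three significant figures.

βl = 2π × 0.152 = 54.7°
tan(βl) = 1.41
Z_in = Z_0·(Z_L + jZ_0·tanβl)/(Z_0 + jZ_L·tanβl) = 23.7 − j29.8 Ω
Γ_s = (Z_in − Z_s)/(Z_in + Z_s) = (-51.3 − j29.8)/(98.7 − j29.8), |Γ_s| = 0.576
VSWR = (1 + |Γ_s|)/(1 − |Γ_s|)

VSWR ≈ 3.71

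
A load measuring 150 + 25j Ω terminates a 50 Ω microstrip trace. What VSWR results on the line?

VSWR ≈ 3.09

Γ = (Z_L − Z_0)/(Z_L + Z_0) = (100 + j25)/(200 + j25)
|Γ| = 103/202 = 0.511
VSWR = (1 + |Γ|)/(1 − |Γ|) = 1.51/0.489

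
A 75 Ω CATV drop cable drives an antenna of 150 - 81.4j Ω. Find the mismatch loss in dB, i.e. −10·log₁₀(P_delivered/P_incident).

Γ = (75 − j81.4)/(225 − j81.4), |Γ| = 0.463
|Γ|² = 0.214, so P_del/P_inc = 1 − |Γ|² = 0.786
ML = −10·log₁₀(1 − |Γ|²)

mismatch loss ≈ 1.05 dB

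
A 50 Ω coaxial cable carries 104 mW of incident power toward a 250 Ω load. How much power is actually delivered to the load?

Γ = (250 − 50)/(250 + 50) = 0.667
|Γ|² = 0.444
P_refl = |Γ|²·P_inc = 46.2 mW, P_del = (1 − |Γ|²)·P_inc = 57.8 mW

P_delivered ≈ 57.8 mW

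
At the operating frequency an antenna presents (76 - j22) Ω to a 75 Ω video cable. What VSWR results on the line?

VSWR ≈ 1.34

Γ = (Z_L − Z_0)/(Z_L + Z_0) = (1 − j22)/(151 − j22)
|Γ| = 22/153 = 0.144
VSWR = (1 + |Γ|)/(1 − |Γ|) = 1.14/0.856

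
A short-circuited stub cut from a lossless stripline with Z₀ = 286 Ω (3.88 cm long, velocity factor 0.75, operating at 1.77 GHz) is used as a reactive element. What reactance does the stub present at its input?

λ = v/f = 0.75·c / 1.77 GHz = 0.127 m
βl = 2π·l/λ = 2π × 0.305 = 110°
tan(βl) = -2.77
For a short-circuited stub, Z_in = jZ_0·tan(βl)

X_in ≈ -791 Ω (capacitive)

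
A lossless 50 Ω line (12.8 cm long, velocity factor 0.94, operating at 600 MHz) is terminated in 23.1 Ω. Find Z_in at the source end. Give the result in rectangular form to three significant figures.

Z_in ≈ 101 − j23.8 Ω

λ = v/f = 0.94·c / 600 MHz = 0.47 m
βl = 2π·l/λ = 2π × 0.272 = 98°
tan(βl) = tan(98°) = -7.08
Z_in = Z_0·(Z_L + jZ_0·tanβl)/(Z_0 + jZ_L·tanβl)
     = 50·(23.1 − j354)/(50 − j163)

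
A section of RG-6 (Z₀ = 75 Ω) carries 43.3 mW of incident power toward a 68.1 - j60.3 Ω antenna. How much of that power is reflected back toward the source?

|Γ| = |(-6.9 − j60.3)/(143.1 − j60.3)| = 0.391
|Γ|² = 0.153
P_refl = |Γ|²·P_inc = 6.61 mW, P_del = (1 − |Γ|²)·P_inc = 36.7 mW

P_reflected ≈ 6.61 mW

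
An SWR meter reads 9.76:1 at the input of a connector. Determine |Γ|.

|Γ| = (S − 1)/(S + 1) = (9.76 − 1)/(9.76 + 1) = 8.76/10.8

|Γ| ≈ 0.814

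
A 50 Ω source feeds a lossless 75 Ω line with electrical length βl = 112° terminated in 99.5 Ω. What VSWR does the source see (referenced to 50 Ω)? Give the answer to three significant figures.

VSWR ≈ 1.33

tan(βl) = -2.48
Z_in = Z_0·(Z_L + jZ_0·tanβl)/(Z_0 + jZ_L·tanβl) = 60.2 + j12 Ω
Γ_s = (Z_in − Z_s)/(Z_in + Z_s) = (10.2 + j12)/(110 + j12), |Γ_s| = 0.142
VSWR = (1 + |Γ_s|)/(1 − |Γ_s|)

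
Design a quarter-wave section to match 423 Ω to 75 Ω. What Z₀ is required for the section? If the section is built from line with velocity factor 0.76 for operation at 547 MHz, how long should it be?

Z_qwt ≈ 178 Ω; length ≈ 10.4 cm

Z_qwt = √(Z_0·R_L) = √(75 × 423) = √31720
λ = 0.76·c/f = 0.417 m, so l = λ/4 = 0.104 m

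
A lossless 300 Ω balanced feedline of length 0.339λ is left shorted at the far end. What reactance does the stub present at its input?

X_in ≈ -479 Ω (capacitive)

βl = 2π × 0.339 = 122°
tan(βl) = -1.6
For a shorted stub, Z_in = jZ_0·tan(βl)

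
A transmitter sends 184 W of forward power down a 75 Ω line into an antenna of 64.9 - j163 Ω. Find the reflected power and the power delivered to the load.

P_reflected ≈ 106 W; P_delivered ≈ 77.6 W

|Γ| = |(-10.1 − j163)/(139.9 − j163)| = 0.76
|Γ|² = 0.578
P_refl = |Γ|²·P_inc = 106 W, P_del = (1 − |Γ|²)·P_inc = 77.6 W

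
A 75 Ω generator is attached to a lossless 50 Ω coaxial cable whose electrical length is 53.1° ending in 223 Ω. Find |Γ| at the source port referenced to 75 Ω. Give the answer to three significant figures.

|Γ| ≈ 0.687

tan(βl) = 1.33
Z_in = Z_0·(Z_L + jZ_0·tanβl)/(Z_0 + jZ_L·tanβl) = 17 − j34.7 Ω
Γ_s = (Z_in − Z_s)/(Z_in + Z_s) = (-58 − j34.7)/(92 − j34.7), |Γ_s| = 0.687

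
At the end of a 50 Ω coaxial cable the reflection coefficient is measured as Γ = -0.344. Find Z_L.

Z_L = Z_0·(1 + Γ)/(1 − Γ) = 50·(0.656)/(1.34)

Z_L ≈ 24.4 Ω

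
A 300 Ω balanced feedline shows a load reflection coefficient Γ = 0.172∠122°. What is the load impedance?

Z_L ≈ 240 + j72.2 Ω

Z_L = Z_0·(1 + Γ)/(1 − Γ) = 300·(0.909 + j0.146)/(1.09 − j0.146)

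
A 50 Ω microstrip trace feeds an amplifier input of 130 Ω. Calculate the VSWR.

VSWR ≈ 2.6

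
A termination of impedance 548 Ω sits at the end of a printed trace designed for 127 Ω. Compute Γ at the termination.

Γ = (Z_L − Z_0)/(Z_L + Z_0) = (548 − 127)/(548 + 127) = 421/675

Γ = 0.624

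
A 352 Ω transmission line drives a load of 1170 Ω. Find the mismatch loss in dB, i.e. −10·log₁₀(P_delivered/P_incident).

Γ = (1170 − 352)/(1170 + 352) = 0.537
|Γ|² = 0.289, so P_del/P_inc = 1 − |Γ|² = 0.711
ML = −10·log₁₀(1 − |Γ|²)

mismatch loss ≈ 1.48 dB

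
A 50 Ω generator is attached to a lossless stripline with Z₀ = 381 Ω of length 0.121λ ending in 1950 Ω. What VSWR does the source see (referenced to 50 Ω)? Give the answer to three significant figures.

βl = 2π × 0.121 = 43.6°
tan(βl) = 0.951
Z_in = Z_0·(Z_L + jZ_0·tanβl)/(Z_0 + jZ_L·tanβl) = 150 − j370 Ω
Γ_s = (Z_in − Z_s)/(Z_in + Z_s) = (100 − j370)/(200 − j370), |Γ_s| = 0.911
VSWR = (1 + |Γ_s|)/(1 − |Γ_s|)

VSWR ≈ 21.5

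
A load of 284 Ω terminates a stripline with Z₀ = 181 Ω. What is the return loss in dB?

RL ≈ 13.1 dB

Γ = (284 − 181)/(284 + 181) = 0.222
RL = −20·log₁₀|Γ| = −20·log₁₀(0.222)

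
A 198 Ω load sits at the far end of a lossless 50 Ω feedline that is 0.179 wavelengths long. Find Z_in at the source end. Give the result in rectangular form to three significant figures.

βl = 2π × 0.179 = 64.4°
tan(βl) = tan(64.4°) = 2.09
Z_in = Z_0·(Z_L + jZ_0·tanβl)/(Z_0 + jZ_L·tanβl)
     = 50·(198 + j105)/(50 + j414)

Z_in ≈ 15.3 − j22.1 Ω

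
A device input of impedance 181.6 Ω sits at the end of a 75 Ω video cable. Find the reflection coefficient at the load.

Γ = (Z_L − Z_0)/(Z_L + Z_0) = (181.6 − 75)/(181.6 + 75) = 106.6/256.6

Γ = 0.415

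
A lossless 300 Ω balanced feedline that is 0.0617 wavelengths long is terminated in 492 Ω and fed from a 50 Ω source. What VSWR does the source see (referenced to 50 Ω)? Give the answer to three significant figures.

VSWR ≈ 8.97

βl = 2π × 0.0617 = 22.2°
tan(βl) = 0.408
Z_in = Z_0·(Z_L + jZ_0·tanβl)/(Z_0 + jZ_L·tanβl) = 396 − j143 Ω
Γ_s = (Z_in − Z_s)/(Z_in + Z_s) = (346 − j143)/(446 − j143), |Γ_s| = 0.799
VSWR = (1 + |Γ_s|)/(1 − |Γ_s|)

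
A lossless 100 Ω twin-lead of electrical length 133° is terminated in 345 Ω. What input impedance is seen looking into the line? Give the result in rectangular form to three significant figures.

Z_in ≈ 50.5 + j79.6 Ω

tan(βl) = tan(133°) = -1.07
Z_in = Z_0·(Z_L + jZ_0·tanβl)/(Z_0 + jZ_L·tanβl)
     = 100·(345 − j107)/(100 − j370)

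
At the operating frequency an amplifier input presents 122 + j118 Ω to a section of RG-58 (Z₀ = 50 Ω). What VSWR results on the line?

Γ = (Z_L − Z_0)/(Z_L + Z_0) = (72 + j118)/(172 + j118)
|Γ| = 138/209 = 0.663
VSWR = (1 + |Γ|)/(1 − |Γ|) = 1.66/0.337

VSWR ≈ 4.93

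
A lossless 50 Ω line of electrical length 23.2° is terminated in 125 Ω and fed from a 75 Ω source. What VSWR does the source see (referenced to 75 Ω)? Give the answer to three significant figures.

tan(βl) = 0.429
Z_in = Z_0·(Z_L + jZ_0·tanβl)/(Z_0 + jZ_L·tanβl) = 68.9 − j52.4 Ω
Γ_s = (Z_in − Z_s)/(Z_in + Z_s) = (-6.12 − j52.4)/(144 − j52.4), |Γ_s| = 0.344
VSWR = (1 + |Γ_s|)/(1 − |Γ_s|)

VSWR ≈ 2.05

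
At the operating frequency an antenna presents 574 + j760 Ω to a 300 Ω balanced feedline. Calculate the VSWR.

VSWR ≈ 5.61

Γ = (Z_L − Z_0)/(Z_L + Z_0) = (274 + j760)/(874 + j760)
|Γ| = 808/1160 = 0.698
VSWR = (1 + |Γ|)/(1 − |Γ|) = 1.7/0.302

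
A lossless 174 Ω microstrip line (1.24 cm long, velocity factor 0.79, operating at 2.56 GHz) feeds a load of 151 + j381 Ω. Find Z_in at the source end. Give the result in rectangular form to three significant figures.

Z_in ≈ 112 − j322 Ω

λ = v/f = 0.79·c / 2.56 GHz = 0.0926 m
βl = 2π·l/λ = 2π × 0.134 = 48.2°
tan(βl) = tan(48.2°) = 1.12
Z_in = Z_0·(Z_L + jZ_0·tanβl)/(Z_0 + jZ_L·tanβl)
     = 174·(151 + j576)/(-252 + j169)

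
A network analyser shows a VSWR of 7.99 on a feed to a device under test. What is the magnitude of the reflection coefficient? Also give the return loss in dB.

|Γ| = (S − 1)/(S + 1) = (7.99 − 1)/(7.99 + 1) = 6.99/8.99
RL = −20·log₁₀|Γ| = −20·log₁₀(0.778)

|Γ| ≈ 0.778; return loss ≈ 2.19 dB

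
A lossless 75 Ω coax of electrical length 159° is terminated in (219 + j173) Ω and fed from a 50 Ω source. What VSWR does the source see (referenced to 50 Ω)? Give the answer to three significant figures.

tan(βl) = -0.384
Z_in = Z_0·(Z_L + jZ_0·tanβl)/(Z_0 + jZ_L·tanβl) = 52.2 + j108 Ω
Γ_s = (Z_in − Z_s)/(Z_in + Z_s) = (2.23 + j108)/(102 + j108), |Γ_s| = 0.725
VSWR = (1 + |Γ_s|)/(1 − |Γ_s|)

VSWR ≈ 6.27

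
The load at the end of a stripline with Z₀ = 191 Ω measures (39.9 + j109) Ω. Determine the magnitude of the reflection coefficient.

Γ = (Z_L − Z_0)/(Z_L + Z_0) = (-151.1 + j109)/(230.9 + j109)
|Γ| = 186/255

|Γ| ≈ 0.73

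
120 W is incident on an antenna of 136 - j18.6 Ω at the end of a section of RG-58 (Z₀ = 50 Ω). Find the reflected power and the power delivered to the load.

|Γ| = |(86 − j18.6)/(186 − j18.6)| = 0.471
|Γ|² = 0.222
P_refl = |Γ|²·P_inc = 26.6 W, P_del = (1 − |Γ|²)·P_inc = 93.4 W

P_reflected ≈ 26.6 W; P_delivered ≈ 93.4 W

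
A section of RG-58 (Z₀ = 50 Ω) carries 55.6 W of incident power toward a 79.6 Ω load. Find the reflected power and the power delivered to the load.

Γ = (79.6 − 50)/(79.6 + 50) = 0.228
|Γ|² = 0.0522
P_refl = |Γ|²·P_inc = 2.9 W, P_del = (1 − |Γ|²)·P_inc = 52.7 W

P_reflected ≈ 2.9 W; P_delivered ≈ 52.7 W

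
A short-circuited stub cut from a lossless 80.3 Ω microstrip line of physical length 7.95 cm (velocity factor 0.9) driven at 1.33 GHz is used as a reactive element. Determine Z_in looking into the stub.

Z_in ≈ −j65.1 Ω

λ = v/f = 0.9·c / 1.33 GHz = 0.203 m
βl = 2π·l/λ = 2π × 0.392 = 141°
tan(βl) = -0.81
For a short-circuited stub, Z_in = jZ_0·tan(βl)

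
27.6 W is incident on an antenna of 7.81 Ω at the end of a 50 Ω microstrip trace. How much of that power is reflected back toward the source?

Γ = (7.81 − 50)/(7.81 + 50) = -0.73
|Γ|² = 0.533
P_refl = |Γ|²·P_inc = 14.7 W, P_del = (1 − |Γ|²)·P_inc = 12.9 W

P_reflected ≈ 14.7 W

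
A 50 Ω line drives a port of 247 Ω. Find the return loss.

Γ = (247 − 50)/(247 + 50) = 0.663
RL = −20·log₁₀|Γ| = −20·log₁₀(0.663)

RL ≈ 3.57 dB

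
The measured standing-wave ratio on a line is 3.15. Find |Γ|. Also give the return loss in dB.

|Γ| = (S − 1)/(S + 1) = (3.15 − 1)/(3.15 + 1) = 2.15/4.15
RL = −20·log₁₀|Γ| = −20·log₁₀(0.518)

|Γ| ≈ 0.518; return loss ≈ 5.71 dB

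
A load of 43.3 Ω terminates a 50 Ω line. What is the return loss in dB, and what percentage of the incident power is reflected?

RL ≈ 22.9 dB; 0.516% of incident power reflected

Γ = (43.3 − 50)/(43.3 + 50) = -0.0718
RL = −20·log₁₀(0.0718) = 22.9 dB
P_refl/P_inc = |Γ|² = 0.00516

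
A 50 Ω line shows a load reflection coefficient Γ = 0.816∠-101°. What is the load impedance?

Z_L ≈ 8.45 − j40.5 Ω

Z_L = Z_0·(1 + Γ)/(1 − Γ) = 50·(0.844 − j0.801)/(1.16 + j0.801)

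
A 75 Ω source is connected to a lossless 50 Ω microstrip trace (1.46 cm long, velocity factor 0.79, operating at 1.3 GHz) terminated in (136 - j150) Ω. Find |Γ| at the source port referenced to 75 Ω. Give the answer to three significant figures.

|Γ| ≈ 0.725

λ = v/f = 0.79·c / 1.3 GHz = 0.182 m
βl = 2π·l/λ = 2π × 0.0801 = 28.8°
tan(βl) = 0.55
Z_in = Z_0·(Z_L + jZ_0·tanβl)/(Z_0 + jZ_L·tanβl) = 19.1 − j57 Ω
Γ_s = (Z_in − Z_s)/(Z_in + Z_s) = (-55.9 − j57)/(94.1 − j57), |Γ_s| = 0.725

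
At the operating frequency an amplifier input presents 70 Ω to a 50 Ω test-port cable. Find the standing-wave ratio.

VSWR ≈ 1.4

Γ = (70 − 50)/(70 + 50) = 0.167
VSWR = (1 + 0.167)/(1 − 0.167)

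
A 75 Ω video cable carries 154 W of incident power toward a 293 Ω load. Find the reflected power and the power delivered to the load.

P_reflected ≈ 54 W; P_delivered ≈ 100 W

Γ = (293 − 75)/(293 + 75) = 0.592
|Γ|² = 0.351
P_refl = |Γ|²·P_inc = 54 W, P_del = (1 − |Γ|²)·P_inc = 100 W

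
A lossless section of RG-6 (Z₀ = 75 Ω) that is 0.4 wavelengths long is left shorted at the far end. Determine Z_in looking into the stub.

Z_in ≈ −j54.5 Ω

βl = 2π × 0.4 = 144°
tan(βl) = -0.727
For a shorted stub, Z_in = jZ_0·tan(βl)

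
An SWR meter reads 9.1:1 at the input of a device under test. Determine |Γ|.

|Γ| = (S − 1)/(S + 1) = (9.1 − 1)/(9.1 + 1) = 8.1/10.1

|Γ| ≈ 0.802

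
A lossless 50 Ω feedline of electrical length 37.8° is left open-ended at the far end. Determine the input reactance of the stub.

X_in ≈ -64.5 Ω (capacitive)

tan(βl) = 0.776
For an open-ended stub, Z_in = −jZ_0·cot(βl) = −jZ_0/tan(βl)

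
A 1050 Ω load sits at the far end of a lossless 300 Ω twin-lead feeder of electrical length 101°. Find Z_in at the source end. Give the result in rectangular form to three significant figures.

tan(βl) = tan(101°) = -5.14
Z_in = Z_0·(Z_L + jZ_0·tanβl)/(Z_0 + jZ_L·tanβl)
     = 300·(1050 − j1540)/(300 − j5400)

Z_in ≈ 88.7 + j53.4 Ω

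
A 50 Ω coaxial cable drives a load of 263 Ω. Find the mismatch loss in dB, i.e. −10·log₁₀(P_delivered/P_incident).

Γ = (263 − 50)/(263 + 50) = 0.681
|Γ|² = 0.463, so P_del/P_inc = 1 − |Γ|² = 0.537
ML = −10·log₁₀(1 − |Γ|²)

mismatch loss ≈ 2.7 dB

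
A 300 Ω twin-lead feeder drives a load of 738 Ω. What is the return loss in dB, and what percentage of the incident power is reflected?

RL ≈ 7.49 dB; 17.8% of incident power reflected

Γ = (738 − 300)/(738 + 300) = 0.422
RL = −20·log₁₀(0.422) = 7.49 dB
P_refl/P_inc = |Γ|² = 0.178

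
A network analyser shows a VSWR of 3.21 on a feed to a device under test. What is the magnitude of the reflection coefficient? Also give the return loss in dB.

|Γ| = (S − 1)/(S + 1) = (3.21 − 1)/(3.21 + 1) = 2.21/4.21
RL = −20·log₁₀|Γ| = −20·log₁₀(0.525)

|Γ| ≈ 0.525; return loss ≈ 5.6 dB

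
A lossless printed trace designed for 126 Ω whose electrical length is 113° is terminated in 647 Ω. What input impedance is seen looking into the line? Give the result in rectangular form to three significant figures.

Z_in ≈ 28.8 + j51.1 Ω

tan(βl) = tan(113°) = -2.36
Z_in = Z_0·(Z_L + jZ_0·tanβl)/(Z_0 + jZ_L·tanβl)
     = 126·(647 − j297)/(126 − j1520)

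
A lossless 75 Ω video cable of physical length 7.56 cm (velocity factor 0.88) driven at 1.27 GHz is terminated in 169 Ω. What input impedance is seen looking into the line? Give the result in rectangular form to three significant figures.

Z_in ≈ 50.8 + j45.5 Ω

λ = v/f = 0.88·c / 1.27 GHz = 0.208 m
βl = 2π·l/λ = 2π × 0.364 = 131°
tan(βl) = tan(131°) = -1.15
Z_in = Z_0·(Z_L + jZ_0·tanβl)/(Z_0 + jZ_L·tanβl)
     = 75·(169 − j86.5)/(75 − j195)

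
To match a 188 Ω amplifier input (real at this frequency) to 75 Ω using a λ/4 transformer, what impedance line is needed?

Z_qwt = √(Z_0·R_L) = √(75 × 188) = √14100

Z_qwt ≈ 119 Ω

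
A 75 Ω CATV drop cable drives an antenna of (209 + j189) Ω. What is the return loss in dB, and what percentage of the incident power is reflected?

RL ≈ 3.36 dB; 46.1% of incident power reflected

Γ = (134 + j189)/(284 + j189), |Γ| = 0.679
RL = −20·log₁₀(0.679) = 3.36 dB
P_refl/P_inc = |Γ|² = 0.461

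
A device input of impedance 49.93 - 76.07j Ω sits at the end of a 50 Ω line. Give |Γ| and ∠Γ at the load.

Γ ≈ 0.606 ∠ -52.8°

Γ = (Z_L − Z_0)/(Z_L + Z_0) = (-0.07 − j76.07)/(99.93 − j76.07)
|Γ| = 76.1/126 = 0.606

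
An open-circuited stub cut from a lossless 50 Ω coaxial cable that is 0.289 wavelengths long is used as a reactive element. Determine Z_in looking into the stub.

βl = 2π × 0.289 = 104°
tan(βl) = -4
For an open-circuited stub, Z_in = −jZ_0·cot(βl) = −jZ_0/tan(βl)

Z_in ≈ +j12.5 Ω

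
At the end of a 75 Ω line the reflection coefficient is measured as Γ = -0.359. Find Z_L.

Z_L = Z_0·(1 + Γ)/(1 − Γ) = 75·(0.641)/(1.36)

Z_L ≈ 35.4 Ω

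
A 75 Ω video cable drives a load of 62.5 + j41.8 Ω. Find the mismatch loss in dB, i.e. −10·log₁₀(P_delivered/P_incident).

mismatch loss ≈ 0.42 dB

Γ = (-12.5 + j41.8)/(137.5 + j41.8), |Γ| = 0.304
|Γ|² = 0.0922, so P_del/P_inc = 1 − |Γ|² = 0.908
ML = −10·log₁₀(1 − |Γ|²)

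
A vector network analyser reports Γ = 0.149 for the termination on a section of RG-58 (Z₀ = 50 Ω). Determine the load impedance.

Z_L ≈ 67.5 Ω

Z_L = Z_0·(1 + Γ)/(1 − Γ) = 50·(1.15)/(0.851)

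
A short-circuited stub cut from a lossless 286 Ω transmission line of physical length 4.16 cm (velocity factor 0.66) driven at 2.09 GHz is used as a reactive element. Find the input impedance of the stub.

λ = v/f = 0.66·c / 2.09 GHz = 0.0947 m
βl = 2π·l/λ = 2π × 0.439 = 158°
tan(βl) = -0.402
For a short-circuited stub, Z_in = jZ_0·tan(βl)

Z_in ≈ −j115 Ω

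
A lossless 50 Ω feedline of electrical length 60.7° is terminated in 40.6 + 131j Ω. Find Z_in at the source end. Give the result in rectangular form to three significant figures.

Z_in ≈ 10.9 − j55.7 Ω

tan(βl) = tan(60.7°) = 1.78
Z_in = Z_0·(Z_L + jZ_0·tanβl)/(Z_0 + jZ_L·tanβl)
     = 50·(40.6 + j220)/(-183 + j72.3)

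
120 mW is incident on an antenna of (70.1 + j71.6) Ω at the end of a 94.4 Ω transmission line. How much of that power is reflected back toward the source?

|Γ| = |(-24.3 + j71.6)/(164.5 + j71.6)| = 0.421
|Γ|² = 0.178
P_refl = |Γ|²·P_inc = 21.3 mW, P_del = (1 − |Γ|²)·P_inc = 98.7 mW

P_reflected ≈ 21.3 mW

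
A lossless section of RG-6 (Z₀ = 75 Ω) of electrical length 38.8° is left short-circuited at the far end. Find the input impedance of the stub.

Z_in ≈ +j60.3 Ω

tan(βl) = 0.804
For a short-circuited stub, Z_in = jZ_0·tan(βl)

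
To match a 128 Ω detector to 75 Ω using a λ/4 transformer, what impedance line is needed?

Z_qwt = √(Z_0·R_L) = √(75 × 128) = √9600

Z_qwt ≈ 98 Ω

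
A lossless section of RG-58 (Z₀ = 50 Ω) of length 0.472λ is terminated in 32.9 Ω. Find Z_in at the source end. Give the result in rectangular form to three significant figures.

Z_in ≈ 33.5 − j4.97 Ω

βl = 2π × 0.472 = 170°
tan(βl) = tan(170°) = -0.178
Z_in = Z_0·(Z_L + jZ_0·tanβl)/(Z_0 + jZ_L·tanβl)
     = 50·(32.9 − j8.89)/(50 − j5.85)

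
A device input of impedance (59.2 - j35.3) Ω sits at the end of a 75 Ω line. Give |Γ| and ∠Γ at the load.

Γ ≈ 0.279 ∠ -99.4°

Γ = (Z_L − Z_0)/(Z_L + Z_0) = (-15.8 − j35.3)/(134.2 − j35.3)
|Γ| = 38.7/139 = 0.279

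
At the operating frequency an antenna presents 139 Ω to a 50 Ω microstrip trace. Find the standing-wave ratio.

Γ = (139 − 50)/(139 + 50) = 0.471
VSWR = (1 + 0.471)/(1 − 0.471)

VSWR ≈ 2.78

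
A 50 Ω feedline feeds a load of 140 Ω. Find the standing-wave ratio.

Γ = (140 − 50)/(140 + 50) = 0.474
VSWR = (1 + 0.474)/(1 − 0.474)

VSWR ≈ 2.8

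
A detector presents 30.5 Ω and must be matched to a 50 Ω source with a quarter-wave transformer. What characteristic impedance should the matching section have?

Z_qwt = √(Z_0·R_L) = √(50 × 30.5) = √1525

Z_qwt ≈ 39.1 Ω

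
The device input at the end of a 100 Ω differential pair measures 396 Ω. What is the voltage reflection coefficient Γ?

Γ = (Z_L − Z_0)/(Z_L + Z_0) = (396 − 100)/(396 + 100) = 296/496

Γ = 0.597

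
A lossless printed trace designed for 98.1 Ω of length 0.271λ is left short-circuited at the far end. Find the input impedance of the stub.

βl = 2π × 0.271 = 97.6°
tan(βl) = -7.53
For a short-circuited stub, Z_in = jZ_0·tan(βl)

Z_in ≈ −j739 Ω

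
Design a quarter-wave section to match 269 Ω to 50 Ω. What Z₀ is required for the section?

Z_qwt ≈ 116 Ω

Z_qwt = √(Z_0·R_L) = √(50 × 269) = √13450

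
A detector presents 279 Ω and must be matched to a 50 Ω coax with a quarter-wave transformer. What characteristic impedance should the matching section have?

Z_qwt = √(Z_0·R_L) = √(50 × 279) = √13950

Z_qwt ≈ 118 Ω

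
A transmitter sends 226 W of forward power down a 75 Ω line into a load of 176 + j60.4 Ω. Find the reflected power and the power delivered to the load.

P_reflected ≈ 47 W; P_delivered ≈ 179 W

|Γ| = |(101 + j60.4)/(251 + j60.4)| = 0.456
|Γ|² = 0.208
P_refl = |Γ|²·P_inc = 47 W, P_del = (1 − |Γ|²)·P_inc = 179 W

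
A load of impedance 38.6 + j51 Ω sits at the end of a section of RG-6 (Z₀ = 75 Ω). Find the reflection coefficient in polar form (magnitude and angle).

Γ ≈ 0.503 ∠ 101°

Γ = (Z_L − Z_0)/(Z_L + Z_0) = (-36.4 + j51)/(113.6 + j51)
|Γ| = 62.7/125 = 0.503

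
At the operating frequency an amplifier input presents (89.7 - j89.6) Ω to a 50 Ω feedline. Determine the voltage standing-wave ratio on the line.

VSWR ≈ 3.88

Γ = (Z_L − Z_0)/(Z_L + Z_0) = (39.7 − j89.6)/(139.7 − j89.6)
|Γ| = 98/166 = 0.59
VSWR = (1 + |Γ|)/(1 − |Γ|) = 1.59/0.41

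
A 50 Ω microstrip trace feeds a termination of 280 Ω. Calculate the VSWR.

VSWR ≈ 5.6

Γ = (280 − 50)/(280 + 50) = 0.697
VSWR = (1 + 0.697)/(1 − 0.697)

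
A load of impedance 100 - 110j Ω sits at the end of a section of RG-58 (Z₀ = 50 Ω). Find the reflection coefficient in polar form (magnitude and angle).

Γ = (Z_L − Z_0)/(Z_L + Z_0) = (50 − j110)/(150 − j110)
|Γ| = 121/186 = 0.65

Γ ≈ 0.65 ∠ -29.3°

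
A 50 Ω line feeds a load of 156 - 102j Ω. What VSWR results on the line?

VSWR ≈ 4.55

Γ = (Z_L − Z_0)/(Z_L + Z_0) = (106 − j102)/(206 − j102)
|Γ| = 147/230 = 0.64
VSWR = (1 + |Γ|)/(1 − |Γ|) = 1.64/0.36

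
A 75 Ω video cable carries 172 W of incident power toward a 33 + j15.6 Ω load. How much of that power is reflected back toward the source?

|Γ| = |(-42 + j15.6)/(108 + j15.6)| = 0.411
|Γ|² = 0.169
P_refl = |Γ|²·P_inc = 29 W, P_del = (1 − |Γ|²)·P_inc = 143 W

P_reflected ≈ 29 W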